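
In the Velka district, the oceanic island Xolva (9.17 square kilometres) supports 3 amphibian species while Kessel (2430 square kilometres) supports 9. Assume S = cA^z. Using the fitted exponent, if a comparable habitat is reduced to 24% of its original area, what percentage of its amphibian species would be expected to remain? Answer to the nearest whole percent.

76%

z = ln(9/3) / ln(2430/9.17) = 1.0986 / 5.5797 = 0.1969
S_new/S_old = (A_new/A_old)^z = 0.24^0.1969 = exp(0.1969 × -1.4271) = 0.755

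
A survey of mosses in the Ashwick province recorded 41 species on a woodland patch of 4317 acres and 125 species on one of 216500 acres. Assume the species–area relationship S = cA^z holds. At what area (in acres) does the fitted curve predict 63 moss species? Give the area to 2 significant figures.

20000 acres

z = ln(125/41) / ln(216500/4317) = 1.1147 / 3.9150 = 0.2847
c = 41 / 4317^0.2847 = 41 / 10.84 = 3.782
A = (63/3.782)^(1/0.2847) ⇒ ln A = ln(16.66)/0.2847 = 9.8790
A = e^9.8790 ≈ 19515 acres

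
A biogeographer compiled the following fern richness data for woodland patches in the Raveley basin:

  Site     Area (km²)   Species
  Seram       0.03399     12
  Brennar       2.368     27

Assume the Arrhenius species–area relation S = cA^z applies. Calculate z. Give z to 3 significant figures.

Taking logs: ln S = ln c + z ln A, so z = (ln S₂ − ln S₁)/(ln A₂ − ln A₁).
z = ln(27/12) / ln(2.368/0.03399) = ln(2.25) / ln(69.67) = 0.8109 / 4.2437 = 0.1911

0.191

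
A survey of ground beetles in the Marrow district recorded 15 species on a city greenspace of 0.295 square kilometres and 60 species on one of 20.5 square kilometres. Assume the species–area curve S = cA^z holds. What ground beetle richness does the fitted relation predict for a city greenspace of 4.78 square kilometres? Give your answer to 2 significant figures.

37

z = ln(60/15) / ln(20.5/0.295) = 1.3863 / 4.2412 = 0.3269
c = 15 / 0.295^0.3269 = 15 / 0.671 = 22.36
S₃ = 22.36 × 4.78^0.3269 = 22.36 × 1.668 ≈ 37.28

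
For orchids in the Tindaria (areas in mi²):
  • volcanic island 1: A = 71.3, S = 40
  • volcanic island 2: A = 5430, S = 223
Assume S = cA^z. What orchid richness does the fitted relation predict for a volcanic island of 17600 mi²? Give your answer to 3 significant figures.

356

z = ln(223/40) / ln(5430/71.3) = 1.7183 / 4.3328 = 0.3966
c = 40 / 71.3^0.3966 = 40 / 5.431 = 7.365
S₃ = 7.365 × 17600^0.3966 = 7.365 × 48.27 ≈ 355.5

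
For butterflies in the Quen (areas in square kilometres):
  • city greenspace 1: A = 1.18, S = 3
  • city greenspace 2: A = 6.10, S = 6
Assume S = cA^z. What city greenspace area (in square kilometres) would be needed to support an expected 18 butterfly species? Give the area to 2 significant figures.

82 square kilometres

z = ln(6/3) / ln(6.1/1.18) = 0.6931 / 1.6428 = 0.4219
c = 3 / 1.18^0.4219 = 3 / 1.072 = 2.798
A = (18/2.798)^(1/0.4219) ⇒ ln A = ln(6.434)/0.4219 = 4.4120
A = e^4.4120 ≈ 82.44 square kilometres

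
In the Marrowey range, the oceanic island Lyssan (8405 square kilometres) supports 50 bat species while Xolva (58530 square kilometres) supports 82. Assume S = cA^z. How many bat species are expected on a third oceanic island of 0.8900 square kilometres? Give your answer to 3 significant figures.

4.85

z = ln(82/50) / ln(58530/8405) = 0.4947 / 1.9407 = 0.2549
c = 50 / 8405^0.2549 = 50 / 10.01 = 4.996
S₃ = 4.996 × 0.89^0.2549 = 4.996 × 0.9707 ≈ 4.849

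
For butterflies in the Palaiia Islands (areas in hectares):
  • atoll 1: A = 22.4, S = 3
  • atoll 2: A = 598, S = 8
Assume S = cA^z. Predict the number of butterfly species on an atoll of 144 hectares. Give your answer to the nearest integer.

5

z = ln(8/3) / ln(598/22.4) = 0.9808 / 3.2845 = 0.2986
c = 3 / 22.4^0.2986 = 3 / 2.531 = 1.186
S₃ = 1.186 × 144^0.2986 = 1.186 × 4.411 ≈ 5.229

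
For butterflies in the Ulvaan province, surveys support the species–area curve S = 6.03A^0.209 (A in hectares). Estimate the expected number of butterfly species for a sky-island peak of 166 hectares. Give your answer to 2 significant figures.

18

S = 6.03 × 166^0.209 = 6.03 × 2.911 ≈ 17.55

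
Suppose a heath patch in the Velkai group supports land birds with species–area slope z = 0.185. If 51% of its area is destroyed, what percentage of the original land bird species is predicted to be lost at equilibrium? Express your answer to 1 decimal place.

S_new/S_old = (A_new/A_old)^z = 0.49^0.185
= exp(0.185 × ln 0.49) = exp(0.185 × -0.7133) = exp(-0.1320) ≈ 0.8764
Fraction lost = 1 − 0.8764 = 0.1236

12.4%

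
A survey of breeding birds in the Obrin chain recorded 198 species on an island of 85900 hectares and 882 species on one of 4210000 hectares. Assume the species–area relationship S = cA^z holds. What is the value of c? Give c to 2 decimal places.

z = ln(S₂/S₁) / ln(A₂/A₁) = ln(882/198) / ln(4210000/85900) = 1.4939 / 3.8920 = 0.3838
c = S₁ / A₁^z = 198 / 85900^0.3838 = 198 / 78.32 = 2.528

2.53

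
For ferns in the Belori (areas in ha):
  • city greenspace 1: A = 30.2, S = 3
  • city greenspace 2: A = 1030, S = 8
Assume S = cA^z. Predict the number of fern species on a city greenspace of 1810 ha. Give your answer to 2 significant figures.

9.4

z = ln(8/3) / ln(1030/30.2) = 0.9808 / 3.5295 = 0.2779
c = 3 / 30.2^0.2779 = 3 / 2.578 = 1.164
S₃ = 1.164 × 1810^0.2779 = 1.164 × 8.041 ≈ 9.357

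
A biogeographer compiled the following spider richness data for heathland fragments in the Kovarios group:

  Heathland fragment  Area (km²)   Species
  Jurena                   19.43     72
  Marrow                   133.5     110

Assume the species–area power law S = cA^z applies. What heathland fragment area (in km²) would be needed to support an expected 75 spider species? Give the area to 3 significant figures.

23.4 km²

z = ln(110/72) / ln(133.5/19.43) = 0.4238 / 1.9273 = 0.2199
c = 72 / 19.43^0.2199 = 72 / 1.92 = 37.5
A = (75/37.5)^(1/0.2199) ⇒ ln A = ln(2)/0.2199 = 3.1525
A = e^3.1525 ≈ 23.39 km²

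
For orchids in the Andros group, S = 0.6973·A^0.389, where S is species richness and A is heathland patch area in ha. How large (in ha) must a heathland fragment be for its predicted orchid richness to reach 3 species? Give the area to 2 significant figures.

43 ha

3 = 0.6973 × A^0.389  ⇒  A^0.389 = 3/0.6973 = 4.302
ln A = ln(4.302) / 0.389 = 1.4592 / 0.389 = 3.7510
A = e^3.7510 ≈ 42.57 ha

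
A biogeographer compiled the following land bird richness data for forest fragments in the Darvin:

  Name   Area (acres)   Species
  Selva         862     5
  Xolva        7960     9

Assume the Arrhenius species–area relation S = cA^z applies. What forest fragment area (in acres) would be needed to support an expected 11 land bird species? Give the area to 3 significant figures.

z = ln(9/5) / ln(7960/862) = 0.5878 / 2.2229 = 0.2644
c = 5 / 862^0.2644 = 5 / 5.973 = 0.8371
A = (11/0.8371)^(1/0.2644) ⇒ ln A = ln(13.14)/0.2644 = 9.7411
A = e^9.7411 ≈ 17002 acres

17000 acres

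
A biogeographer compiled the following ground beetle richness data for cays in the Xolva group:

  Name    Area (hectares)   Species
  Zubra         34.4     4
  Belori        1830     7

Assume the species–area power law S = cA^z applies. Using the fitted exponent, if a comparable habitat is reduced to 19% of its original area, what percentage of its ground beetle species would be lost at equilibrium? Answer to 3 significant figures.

z = ln(7/4) / ln(1830/34.4) = 0.5596 / 3.9740 = 0.1408
S_new/S_old = (A_new/A_old)^z = 0.19^0.1408 = exp(0.1408 × -1.6607) = 0.7915
Fraction lost = 1 − 0.7915 = 0.2085

20.9%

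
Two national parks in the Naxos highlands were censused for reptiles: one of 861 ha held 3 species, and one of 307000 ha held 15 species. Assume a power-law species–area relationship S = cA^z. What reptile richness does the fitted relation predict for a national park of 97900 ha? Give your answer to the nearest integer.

z = ln(15/3) / ln(307000/861) = 1.6094 / 5.8765 = 0.2739
c = 3 / 861^0.2739 = 3 / 6.365 = 0.4713
S₃ = 0.4713 × 97900^0.2739 = 0.4713 × 23.27 ≈ 10.97

11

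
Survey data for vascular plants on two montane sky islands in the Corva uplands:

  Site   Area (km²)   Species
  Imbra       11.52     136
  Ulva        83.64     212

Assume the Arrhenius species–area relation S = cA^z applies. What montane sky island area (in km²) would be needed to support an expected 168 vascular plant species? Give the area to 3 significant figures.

29.6 km²

z = ln(212/136) / ln(83.64/11.52) = 0.4439 / 1.9824 = 0.2239
c = 136 / 11.52^0.2239 = 136 / 1.729 = 78.68
A = (168/78.68)^(1/0.2239) ⇒ ln A = ln(2.135)/0.2239 = 3.3877
A = e^3.3877 ≈ 29.6 km²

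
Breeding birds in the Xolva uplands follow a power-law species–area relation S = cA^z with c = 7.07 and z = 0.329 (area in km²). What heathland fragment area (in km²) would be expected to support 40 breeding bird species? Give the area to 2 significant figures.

190 km²

40 = 7.07 × A^0.329  ⇒  A^0.329 = 40/7.07 = 5.658
ln A = ln(5.658) / 0.329 = 1.7330 / 0.329 = 5.2675
A = e^5.2675 ≈ 193.9 km²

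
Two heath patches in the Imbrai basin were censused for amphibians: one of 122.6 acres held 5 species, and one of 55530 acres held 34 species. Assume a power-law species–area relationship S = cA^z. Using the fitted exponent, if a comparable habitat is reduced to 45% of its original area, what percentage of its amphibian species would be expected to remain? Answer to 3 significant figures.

z = ln(34/5) / ln(55530/122.6) = 1.9169 / 6.1158 = 0.3134
S_new/S_old = (A_new/A_old)^z = 0.45^0.3134 = exp(0.3134 × -0.7985) = 0.7786

77.9%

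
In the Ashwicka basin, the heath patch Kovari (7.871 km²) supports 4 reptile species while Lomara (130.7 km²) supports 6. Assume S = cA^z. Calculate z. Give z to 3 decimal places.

Taking logs: ln S = ln c + z ln A, so z = (ln S₂ − ln S₁)/(ln A₂ − ln A₁).
z = ln(6/4) / ln(130.7/7.871) = ln(1.5) / ln(16.61) = 0.4055 / 2.8097 = 0.1443

0.144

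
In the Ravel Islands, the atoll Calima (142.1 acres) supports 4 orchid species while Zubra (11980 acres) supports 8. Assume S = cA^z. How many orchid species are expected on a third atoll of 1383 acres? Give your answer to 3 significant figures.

z = ln(8/4) / ln(11980/142.1) = 0.6931 / 4.4345 = 0.1563
c = 4 / 142.1^0.1563 = 4 / 2.17 = 1.843
S₃ = 1.843 × 1383^0.1563 = 1.843 × 3.097 ≈ 5.709

5.71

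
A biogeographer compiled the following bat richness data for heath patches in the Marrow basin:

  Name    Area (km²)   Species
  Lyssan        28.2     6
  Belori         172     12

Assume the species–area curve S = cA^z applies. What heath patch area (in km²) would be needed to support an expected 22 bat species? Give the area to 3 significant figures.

z = ln(12/6) / ln(172/28.2) = 0.6931 / 1.8082 = 0.3833
c = 6 / 28.2^0.3833 = 6 / 3.597 = 1.668
A = (22/1.668)^(1/0.3833) ⇒ ln A = ln(13.19)/0.3833 = 6.7287
A = e^6.7287 ≈ 836 km²

836 km²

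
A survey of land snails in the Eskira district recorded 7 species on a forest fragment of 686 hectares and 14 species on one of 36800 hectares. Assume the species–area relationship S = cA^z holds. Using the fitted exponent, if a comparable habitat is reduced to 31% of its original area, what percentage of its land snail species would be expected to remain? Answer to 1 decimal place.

z = ln(14/7) / ln(36800/686) = 0.6931 / 3.9824 = 0.1741
S_new/S_old = (A_new/A_old)^z = 0.31^0.1741 = exp(0.1741 × -1.1712) = 0.8156

81.6%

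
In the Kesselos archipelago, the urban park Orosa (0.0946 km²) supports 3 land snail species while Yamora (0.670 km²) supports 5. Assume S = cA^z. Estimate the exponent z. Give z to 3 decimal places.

0.261

Taking logs: ln S = ln c + z ln A, so z = (ln S₂ − ln S₁)/(ln A₂ − ln A₁).
z = ln(5/3) / ln(0.67/0.0946) = ln(1.667) / ln(7.082) = 0.5108 / 1.9576 = 0.2609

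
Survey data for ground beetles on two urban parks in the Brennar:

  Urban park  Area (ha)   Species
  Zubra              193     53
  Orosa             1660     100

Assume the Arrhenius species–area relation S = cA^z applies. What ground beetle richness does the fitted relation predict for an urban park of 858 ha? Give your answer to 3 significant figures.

82.3

z = ln(100/53) / ln(1660/193) = 0.6349 / 2.1519 = 0.2950
c = 53 / 193^0.2950 = 53 / 4.724 = 11.22
S₃ = 11.22 × 858^0.2950 = 11.22 × 7.336 ≈ 82.31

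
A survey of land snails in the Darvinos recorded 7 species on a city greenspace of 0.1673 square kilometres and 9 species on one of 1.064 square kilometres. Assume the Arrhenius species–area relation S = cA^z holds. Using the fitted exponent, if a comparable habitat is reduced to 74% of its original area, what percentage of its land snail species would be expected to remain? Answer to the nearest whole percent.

z = ln(9/7) / ln(1.064/0.1673) = 0.2513 / 1.8500 = 0.1358
S_new/S_old = (A_new/A_old)^z = 0.74^0.1358 = exp(0.1358 × -0.3011) = 0.9599

96%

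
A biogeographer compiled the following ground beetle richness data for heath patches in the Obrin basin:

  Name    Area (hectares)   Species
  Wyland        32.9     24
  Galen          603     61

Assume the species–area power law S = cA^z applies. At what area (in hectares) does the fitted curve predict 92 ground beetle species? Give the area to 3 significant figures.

2170 hectares

z = ln(61/24) / ln(603/32.9) = 0.9328 / 2.9084 = 0.3207
c = 24 / 32.9^0.3207 = 24 / 3.066 = 7.827
A = (92/7.827)^(1/0.3207) ⇒ ln A = ln(11.75)/0.3207 = 7.6831
A = e^7.6831 ≈ 2171 hectares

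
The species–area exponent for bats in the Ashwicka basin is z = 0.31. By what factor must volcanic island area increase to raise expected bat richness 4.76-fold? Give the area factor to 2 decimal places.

153.40

(A₂/A₁)^0.31 = 4.76, so A₂/A₁ = 4.76^(1/0.31) = 4.76^3.226
ln(A₂/A₁) = ln 4.76 / 0.31 = 1.5602 / 0.31 = 5.0331
A₂/A₁ = e^5.0331 ≈ 153.4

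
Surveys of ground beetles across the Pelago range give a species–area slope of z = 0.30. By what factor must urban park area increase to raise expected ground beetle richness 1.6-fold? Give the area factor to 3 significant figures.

4.79

(A₂/A₁)^0.3 = 1.6, so A₂/A₁ = 1.6^(1/0.3) = 1.6^3.333
ln(A₂/A₁) = ln 1.6 / 0.3 = 0.4700 / 0.3 = 1.5667
A₂/A₁ = e^1.5667 ≈ 4.791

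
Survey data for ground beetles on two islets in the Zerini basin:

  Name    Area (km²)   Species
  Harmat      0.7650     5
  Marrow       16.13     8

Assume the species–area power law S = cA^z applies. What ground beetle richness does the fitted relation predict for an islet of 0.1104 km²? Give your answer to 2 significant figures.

3.7

z = ln(8/5) / ln(16.13/0.765) = 0.4700 / 3.0486 = 0.1542
c = 5 / 0.765^0.1542 = 5 / 0.9595 = 5.211
S₃ = 5.211 × 0.1104^0.1542 = 5.211 × 0.712 ≈ 3.71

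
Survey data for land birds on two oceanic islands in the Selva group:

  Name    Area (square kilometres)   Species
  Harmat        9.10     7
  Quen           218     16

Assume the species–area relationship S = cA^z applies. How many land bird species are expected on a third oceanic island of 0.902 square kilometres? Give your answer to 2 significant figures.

3.8

z = ln(16/7) / ln(218/9.1) = 0.8267 / 3.1762 = 0.2603
c = 7 / 9.1^0.2603 = 7 / 1.777 = 3.94
S₃ = 3.94 × 0.902^0.2603 = 3.94 × 0.9735 ≈ 3.836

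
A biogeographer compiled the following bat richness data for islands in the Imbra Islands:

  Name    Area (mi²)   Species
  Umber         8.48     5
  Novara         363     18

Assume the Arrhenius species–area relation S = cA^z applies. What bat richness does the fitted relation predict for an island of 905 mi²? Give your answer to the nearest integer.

z = ln(18/5) / ln(363/8.48) = 1.2809 / 3.7567 = 0.3410
c = 5 / 8.48^0.3410 = 5 / 2.073 = 2.412
S₃ = 2.412 × 905^0.3410 = 2.412 × 10.19 ≈ 24.58

25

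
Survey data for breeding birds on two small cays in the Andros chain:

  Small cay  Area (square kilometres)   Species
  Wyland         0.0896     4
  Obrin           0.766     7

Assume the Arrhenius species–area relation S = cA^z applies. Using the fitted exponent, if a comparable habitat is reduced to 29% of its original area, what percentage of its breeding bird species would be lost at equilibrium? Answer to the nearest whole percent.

z = ln(7/4) / ln(0.766/0.0896) = 0.5596 / 2.1458 = 0.2608
S_new/S_old = (A_new/A_old)^z = 0.29^0.2608 = exp(0.2608 × -1.2379) = 0.7241
Fraction lost = 1 − 0.7241 = 0.2759

28%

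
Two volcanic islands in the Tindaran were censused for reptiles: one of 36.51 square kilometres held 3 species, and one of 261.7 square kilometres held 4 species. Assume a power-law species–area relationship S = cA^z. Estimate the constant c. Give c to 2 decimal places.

1.77

z = ln(S₂/S₁) / ln(A₂/A₁) = ln(4/3) / ln(261.7/36.51) = 0.2877 / 1.9696 = 0.1461
c = S₁ / A₁^z = 3 / 36.51^0.1461 = 3 / 1.691 = 1.774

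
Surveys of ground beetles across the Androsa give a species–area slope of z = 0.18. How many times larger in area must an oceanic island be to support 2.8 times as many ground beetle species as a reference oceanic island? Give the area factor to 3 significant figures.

(A₂/A₁)^0.18 = 2.8, so A₂/A₁ = 2.8^(1/0.18) = 2.8^5.556
ln(A₂/A₁) = ln 2.8 / 0.18 = 1.0296 / 0.18 = 5.7201
A₂/A₁ = e^5.7201 ≈ 304.9

305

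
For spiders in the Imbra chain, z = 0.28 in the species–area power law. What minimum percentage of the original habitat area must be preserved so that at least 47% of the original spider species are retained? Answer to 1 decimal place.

6.7%

Need (A_new/A_old)^0.28 = 0.47, so A_new/A_old = 0.47^(1/0.28) = 0.47^3.571
ln(A_new/A_old) = ln 0.47 / 0.28 = -0.7550 / 0.28 = -2.6965
A_new/A_old = e^-2.6965 ≈ 0.06744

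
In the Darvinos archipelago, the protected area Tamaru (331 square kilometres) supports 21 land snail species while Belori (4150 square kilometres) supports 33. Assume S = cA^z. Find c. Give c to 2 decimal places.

7.44

z = ln(S₂/S₁) / ln(A₂/A₁) = ln(33/21) / ln(4150/331) = 0.4520 / 2.5287 = 0.1787
c = S₁ / A₁^z = 21 / 331^0.1787 = 21 / 2.821 = 7.444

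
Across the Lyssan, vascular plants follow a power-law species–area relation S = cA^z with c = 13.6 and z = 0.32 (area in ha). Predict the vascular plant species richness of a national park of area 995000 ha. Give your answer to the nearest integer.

1129 species

S = 13.6 × 995000^0.32
ln S = ln 13.6 + 0.32 × ln 995000 = 2.6101 + 0.32 × 13.8105 = 7.0294
S = e^7.0294 ≈ 1129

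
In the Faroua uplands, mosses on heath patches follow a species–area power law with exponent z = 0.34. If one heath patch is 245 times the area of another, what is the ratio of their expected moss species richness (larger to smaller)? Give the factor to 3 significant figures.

6.49

S₂/S₁ = (A₂/A₁)^z = 245^0.34
ln(S₂/S₁) = 0.34 × ln 245 = 0.34 × 5.5013 = 1.8704
S₂/S₁ = e^1.8704 ≈ 6.491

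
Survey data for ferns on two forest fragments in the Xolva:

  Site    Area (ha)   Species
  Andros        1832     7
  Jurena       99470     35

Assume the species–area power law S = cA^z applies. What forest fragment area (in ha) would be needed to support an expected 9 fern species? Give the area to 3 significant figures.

3420 ha

z = ln(35/7) / ln(99470/1832) = 1.6094 / 3.9944 = 0.4029
c = 7 / 1832^0.4029 = 7 / 20.64 = 0.3392
A = (9/0.3392)^(1/0.4029) ⇒ ln A = ln(26.54)/0.4029 = 8.1369
A = e^8.1369 ≈ 3418 ha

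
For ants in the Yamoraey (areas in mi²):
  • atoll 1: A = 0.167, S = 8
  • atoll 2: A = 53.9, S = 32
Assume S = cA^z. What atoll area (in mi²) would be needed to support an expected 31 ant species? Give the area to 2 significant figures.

47 mi²

z = ln(32/8) / ln(53.9/0.167) = 1.3863 / 5.7769 = 0.2400
c = 8 / 0.167^0.2400 = 8 / 0.6508 = 12.29
A = (31/12.29)^(1/0.2400) ⇒ ln A = ln(2.522)/0.2400 = 3.8548
A = e^3.8548 ≈ 47.22 mi²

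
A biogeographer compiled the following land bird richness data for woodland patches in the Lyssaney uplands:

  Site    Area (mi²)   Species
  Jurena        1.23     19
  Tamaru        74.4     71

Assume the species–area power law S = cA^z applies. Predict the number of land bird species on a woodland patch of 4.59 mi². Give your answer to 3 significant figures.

z = ln(71/19) / ln(74.4/1.23) = 1.3182 / 4.1024 = 0.3213
c = 19 / 1.23^0.3213 = 19 / 1.069 = 17.78
S₃ = 17.78 × 4.59^0.3213 = 17.78 × 1.632 ≈ 29.01

29.0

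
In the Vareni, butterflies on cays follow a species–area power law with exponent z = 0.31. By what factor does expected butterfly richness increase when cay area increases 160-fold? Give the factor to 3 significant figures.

S₂/S₁ = (A₂/A₁)^z = 160^0.31
ln(S₂/S₁) = 0.31 × ln 160 = 0.31 × 5.0752 = 1.5733
S₂/S₁ = e^1.5733 ≈ 4.823

4.82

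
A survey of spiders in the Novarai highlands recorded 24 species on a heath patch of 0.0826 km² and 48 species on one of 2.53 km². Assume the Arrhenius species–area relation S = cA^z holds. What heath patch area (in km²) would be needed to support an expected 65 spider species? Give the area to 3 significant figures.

11.3 km²

z = ln(48/24) / ln(2.53/0.0826) = 0.6931 / 3.4220 = 0.2026
c = 24 / 0.0826^0.2026 = 24 / 0.6034 = 39.77
A = (65/39.77)^(1/0.2026) ⇒ ln A = ln(1.634)/0.2026 = 2.4250
A = e^2.4250 ≈ 11.3 km²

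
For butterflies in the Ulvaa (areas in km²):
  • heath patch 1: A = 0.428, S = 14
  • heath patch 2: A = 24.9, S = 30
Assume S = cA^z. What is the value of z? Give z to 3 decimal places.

Taking logs: ln S = ln c + z ln A, so z = (ln S₂ − ln S₁)/(ln A₂ − ln A₁).
z = ln(30/14) / ln(24.9/0.428) = ln(2.143) / ln(58.18) = 0.7621 / 4.0635 = 0.1876

0.188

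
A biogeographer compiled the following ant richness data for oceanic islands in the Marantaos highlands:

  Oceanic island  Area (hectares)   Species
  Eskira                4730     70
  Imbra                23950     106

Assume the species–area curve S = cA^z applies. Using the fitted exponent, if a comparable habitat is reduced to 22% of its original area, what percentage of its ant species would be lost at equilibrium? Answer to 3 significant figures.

z = ln(106/70) / ln(23950/4730) = 0.4149 / 1.6220 = 0.2558
S_new/S_old = (A_new/A_old)^z = 0.22^0.2558 = exp(0.2558 × -1.5141) = 0.6789
Fraction lost = 1 − 0.6789 = 0.3211

32.1%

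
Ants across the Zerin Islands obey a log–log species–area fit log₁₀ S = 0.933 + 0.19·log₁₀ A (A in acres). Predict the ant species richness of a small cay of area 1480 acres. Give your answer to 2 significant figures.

34

S = 8.57 × 1480^0.19
ln S = ln 8.57 + 0.19 × ln 1480 = 2.1483 + 0.19 × 7.2998 = 3.5353
S = e^3.5353 ≈ 34.3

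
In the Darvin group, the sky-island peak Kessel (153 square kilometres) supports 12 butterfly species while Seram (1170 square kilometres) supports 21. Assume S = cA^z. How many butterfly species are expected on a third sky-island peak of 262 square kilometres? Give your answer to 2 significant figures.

z = ln(21/12) / ln(1170/153) = 0.5596 / 2.0343 = 0.2751
c = 12 / 153^0.2751 = 12 / 3.99 = 3.007
S₃ = 3.007 × 262^0.2751 = 3.007 × 4.626 ≈ 13.91

14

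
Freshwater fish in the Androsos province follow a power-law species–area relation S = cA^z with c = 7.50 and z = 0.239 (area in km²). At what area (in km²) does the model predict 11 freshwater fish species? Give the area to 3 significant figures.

11 = 7.5 × A^0.239  ⇒  A^0.239 = 11/7.5 = 1.467
ln A = ln(1.467) / 0.239 = 0.3830 / 0.239 = 1.6025
A = e^1.6025 ≈ 4.965 km²

4.97 km²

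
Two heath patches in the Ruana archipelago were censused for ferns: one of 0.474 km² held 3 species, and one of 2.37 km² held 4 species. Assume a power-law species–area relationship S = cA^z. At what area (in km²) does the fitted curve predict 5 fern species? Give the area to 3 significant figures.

z = ln(4/3) / ln(2.37/0.474) = 0.2877 / 1.6094 = 0.1787
c = 3 / 0.474^0.1787 = 3 / 0.8751 = 3.428
A = (5/3.428)^(1/0.1787) ⇒ ln A = ln(1.458)/0.1787 = 2.1113
A = e^2.1113 ≈ 8.259 km²

8.26 km²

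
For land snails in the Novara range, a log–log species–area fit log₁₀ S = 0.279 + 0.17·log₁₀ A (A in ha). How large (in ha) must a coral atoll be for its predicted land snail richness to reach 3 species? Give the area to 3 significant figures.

3 = 1.901 × A^0.17  ⇒  A^0.17 = 3/1.901 = 1.578
ln A = ln(1.578) / 0.17 = 0.4562 / 0.17 = 2.6835
A = e^2.6835 ≈ 14.64 ha

14.6 ha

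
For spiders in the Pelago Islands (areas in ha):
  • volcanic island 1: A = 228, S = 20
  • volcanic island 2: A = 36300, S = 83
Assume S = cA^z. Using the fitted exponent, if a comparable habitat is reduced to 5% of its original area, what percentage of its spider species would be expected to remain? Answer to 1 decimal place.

43.1%

z = ln(83/20) / ln(36300/228) = 1.4231 / 5.0702 = 0.2807
S_new/S_old = (A_new/A_old)^z = 0.05^0.2807 = exp(0.2807 × -2.9957) = 0.4313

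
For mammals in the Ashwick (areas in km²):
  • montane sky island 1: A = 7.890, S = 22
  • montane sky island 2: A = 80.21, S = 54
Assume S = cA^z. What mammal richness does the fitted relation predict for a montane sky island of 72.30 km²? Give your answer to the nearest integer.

52

z = ln(54/22) / ln(80.21/7.89) = 0.8979 / 2.3191 = 0.3872
c = 22 / 7.89^0.3872 = 22 / 2.225 = 9.887
S₃ = 9.887 × 72.3^0.3872 = 9.887 × 5.246 ≈ 51.87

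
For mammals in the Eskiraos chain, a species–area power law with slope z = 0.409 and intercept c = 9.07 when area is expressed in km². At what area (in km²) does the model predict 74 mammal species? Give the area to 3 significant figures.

169 km²

74 = 9.07 × A^0.409  ⇒  A^0.409 = 74/9.07 = 8.159
ln A = ln(8.159) / 0.409 = 2.0991 / 0.409 = 5.1323
A = e^5.1323 ≈ 169.4 km²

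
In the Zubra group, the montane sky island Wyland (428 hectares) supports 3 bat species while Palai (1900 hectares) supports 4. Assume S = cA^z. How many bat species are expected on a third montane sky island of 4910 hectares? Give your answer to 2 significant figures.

z = ln(4/3) / ln(1900/428) = 0.2877 / 1.4905 = 0.1930
c = 3 / 428^0.1930 = 3 / 3.22 = 0.9316
S₃ = 0.9316 × 4910^0.1930 = 0.9316 × 5.157 ≈ 4.804

4.8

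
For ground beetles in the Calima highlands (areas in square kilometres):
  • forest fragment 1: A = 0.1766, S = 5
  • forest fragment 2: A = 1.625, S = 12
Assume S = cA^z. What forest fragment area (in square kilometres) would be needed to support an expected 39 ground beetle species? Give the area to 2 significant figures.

32 square kilometres

z = ln(12/5) / ln(1.625/0.1766) = 0.8755 / 2.2194 = 0.3945
c = 5 / 0.1766^0.3945 = 5 / 0.5046 = 9.908
A = (39/9.908)^(1/0.3945) ⇒ ln A = ln(3.936)/0.3945 = 3.4735
A = e^3.4735 ≈ 32.25 square kilometres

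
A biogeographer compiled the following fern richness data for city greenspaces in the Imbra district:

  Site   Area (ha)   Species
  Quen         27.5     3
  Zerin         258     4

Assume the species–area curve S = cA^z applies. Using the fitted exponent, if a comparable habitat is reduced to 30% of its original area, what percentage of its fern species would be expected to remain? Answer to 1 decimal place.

z = ln(4/3) / ln(258/27.5) = 0.2877 / 2.2388 = 0.1285
S_new/S_old = (A_new/A_old)^z = 0.3^0.1285 = exp(0.1285 × -1.2040) = 0.8567

85.7%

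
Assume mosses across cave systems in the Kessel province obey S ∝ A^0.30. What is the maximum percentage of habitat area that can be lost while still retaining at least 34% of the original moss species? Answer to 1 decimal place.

Need (A_new/A_old)^0.3 = 0.34, so A_new/A_old = 0.34^(1/0.3) = 0.34^3.333
ln(A_new/A_old) = ln 0.34 / 0.3 = -1.0788 / 0.3 = -3.5960
A_new/A_old = e^-3.5960 ≈ 0.02743
Fraction that can be lost = 1 − 0.02743 = 0.9726

97.3%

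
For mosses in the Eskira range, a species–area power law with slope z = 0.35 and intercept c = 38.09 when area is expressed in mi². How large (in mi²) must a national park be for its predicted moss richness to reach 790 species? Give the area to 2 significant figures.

790 = 38.09 × A^0.35  ⇒  A^0.35 = 790/38.09 = 20.74
ln A = ln(20.74) / 0.35 = 3.0321 / 0.35 = 8.6631
A = e^8.6631 ≈ 5785 mi²

5800 mi²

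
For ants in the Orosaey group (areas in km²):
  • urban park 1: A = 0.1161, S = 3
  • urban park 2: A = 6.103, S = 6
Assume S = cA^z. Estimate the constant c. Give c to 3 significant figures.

z = ln(S₂/S₁) / ln(A₂/A₁) = ln(6/3) / ln(6.103/0.1161) = 0.6931 / 3.9621 = 0.1749
c = S₁ / A₁^z = 3 / 0.1161^0.1749 = 3 / 0.6861 = 4.372

4.37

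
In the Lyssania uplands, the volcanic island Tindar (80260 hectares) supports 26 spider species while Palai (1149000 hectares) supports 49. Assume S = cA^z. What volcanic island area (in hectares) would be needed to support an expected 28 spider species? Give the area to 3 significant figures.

110000 hectares

z = ln(49/26) / ln(1149000/80260) = 0.6337 / 2.6614 = 0.2381
c = 26 / 80260^0.2381 = 26 / 14.72 = 1.767
A = (28/1.767)^(1/0.2381) ⇒ ln A = ln(15.85)/0.2381 = 11.6042
A = e^11.6042 ≈ 109562 hectares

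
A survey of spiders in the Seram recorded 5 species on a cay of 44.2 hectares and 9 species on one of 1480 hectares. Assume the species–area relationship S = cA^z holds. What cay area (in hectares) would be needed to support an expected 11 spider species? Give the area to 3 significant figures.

4910 hectares

z = ln(9/5) / ln(1480/44.2) = 0.5878 / 3.5111 = 0.1674
c = 5 / 44.2^0.1674 = 5 / 1.886 = 2.652
A = (11/2.652)^(1/0.1674) ⇒ ln A = ln(4.148)/0.1674 = 8.4985
A = e^8.4985 ≈ 4907 hectares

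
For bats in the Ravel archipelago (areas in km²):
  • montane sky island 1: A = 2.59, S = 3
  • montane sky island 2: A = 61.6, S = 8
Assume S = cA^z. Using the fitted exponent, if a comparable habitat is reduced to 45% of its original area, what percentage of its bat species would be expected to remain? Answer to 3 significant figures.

78.1%

z = ln(8/3) / ln(61.6/2.59) = 0.9808 / 3.1690 = 0.3095
S_new/S_old = (A_new/A_old)^z = 0.45^0.3095 = exp(0.3095 × -0.7985) = 0.781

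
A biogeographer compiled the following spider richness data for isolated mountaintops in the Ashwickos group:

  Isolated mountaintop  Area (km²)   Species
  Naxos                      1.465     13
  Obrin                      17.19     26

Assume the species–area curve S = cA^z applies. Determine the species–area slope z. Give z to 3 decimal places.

0.281

Taking logs: ln S = ln c + z ln A, so z = (ln S₂ − ln S₁)/(ln A₂ − ln A₁).
z = ln(26/13) / ln(17.19/1.465) = ln(2) / ln(11.73) = 0.6931 / 2.4625 = 0.2815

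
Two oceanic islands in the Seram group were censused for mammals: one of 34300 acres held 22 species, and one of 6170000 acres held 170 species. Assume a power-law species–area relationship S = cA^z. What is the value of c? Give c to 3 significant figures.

0.360

z = ln(S₂/S₁) / ln(A₂/A₁) = ln(170/22) / ln(6170000/34300) = 2.0448 / 5.1923 = 0.3938
c = S₁ / A₁^z = 22 / 34300^0.3938 = 22 / 61.1 = 0.3601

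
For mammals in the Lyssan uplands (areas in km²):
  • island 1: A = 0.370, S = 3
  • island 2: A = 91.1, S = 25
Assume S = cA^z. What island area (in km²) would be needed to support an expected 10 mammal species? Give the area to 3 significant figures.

z = ln(25/3) / ln(91.1/0.37) = 2.1203 / 5.5062 = 0.3851
c = 3 / 0.37^0.3851 = 3 / 0.6819 = 4.399
A = (10/4.399)^(1/0.3851) ⇒ ln A = ln(2.273)/0.3851 = 2.1324
A = e^2.1324 ≈ 8.435 km²

8.44 km²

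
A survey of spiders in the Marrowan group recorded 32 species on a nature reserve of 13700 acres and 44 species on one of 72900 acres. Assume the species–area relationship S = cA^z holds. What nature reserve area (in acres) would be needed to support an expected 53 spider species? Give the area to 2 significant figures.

190000 acres

z = ln(44/32) / ln(72900/13700) = 0.3185 / 1.6717 = 0.1905
c = 32 / 13700^0.1905 = 32 / 6.138 = 5.213
A = (53/5.213)^(1/0.1905) ⇒ ln A = ln(10.17)/0.1905 = 12.1738
A = e^12.1738 ≈ 193643 acres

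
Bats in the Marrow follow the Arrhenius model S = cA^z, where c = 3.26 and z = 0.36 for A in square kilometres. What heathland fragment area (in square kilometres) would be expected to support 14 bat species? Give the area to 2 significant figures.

57 square kilometres

14 = 3.26 × A^0.36  ⇒  A^0.36 = 14/3.26 = 4.294
ln A = ln(4.294) / 0.36 = 1.4573 / 0.36 = 4.0481
A = e^4.0481 ≈ 57.29 square kilometres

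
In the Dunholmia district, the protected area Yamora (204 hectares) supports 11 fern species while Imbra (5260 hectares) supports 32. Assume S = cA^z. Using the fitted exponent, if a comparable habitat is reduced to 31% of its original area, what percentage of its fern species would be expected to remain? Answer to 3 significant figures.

68.1%

z = ln(32/11) / ln(5260/204) = 1.0678 / 3.2498 = 0.3286
S_new/S_old = (A_new/A_old)^z = 0.31^0.3286 = exp(0.3286 × -1.1712) = 0.6806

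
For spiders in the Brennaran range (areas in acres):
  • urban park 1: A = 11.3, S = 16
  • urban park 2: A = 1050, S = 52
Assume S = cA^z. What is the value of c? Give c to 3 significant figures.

8.52

z = ln(S₂/S₁) / ln(A₂/A₁) = ln(52/16) / ln(1050/11.3) = 1.1787 / 4.5317 = 0.2601
c = S₁ / A₁^z = 16 / 11.3^0.2601 = 16 / 1.879 = 8.516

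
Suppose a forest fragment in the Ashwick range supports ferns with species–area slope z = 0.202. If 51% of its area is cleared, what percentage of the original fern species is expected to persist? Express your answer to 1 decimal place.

S_new/S_old = (A_new/A_old)^z = 0.49^0.202
= exp(0.202 × ln 0.49) = exp(0.202 × -0.7133) = exp(-0.1441) ≈ 0.8658

86.6%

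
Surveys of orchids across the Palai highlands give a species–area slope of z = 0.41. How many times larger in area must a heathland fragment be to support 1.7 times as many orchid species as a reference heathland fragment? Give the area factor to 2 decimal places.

3.65

(A₂/A₁)^0.41 = 1.7, so A₂/A₁ = 1.7^(1/0.41) = 1.7^2.439
ln(A₂/A₁) = ln 1.7 / 0.41 = 0.5306 / 0.41 = 1.2942
A₂/A₁ = e^1.2942 ≈ 3.648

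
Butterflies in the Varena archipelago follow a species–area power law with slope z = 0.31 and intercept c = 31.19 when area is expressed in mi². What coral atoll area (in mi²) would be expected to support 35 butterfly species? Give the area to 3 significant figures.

1.45 mi²

35 = 31.19 × A^0.31  ⇒  A^0.31 = 35/31.19 = 1.122
ln A = ln(1.122) / 0.31 = 0.1153 / 0.31 = 0.3718
A = e^0.3718 ≈ 1.45 mi²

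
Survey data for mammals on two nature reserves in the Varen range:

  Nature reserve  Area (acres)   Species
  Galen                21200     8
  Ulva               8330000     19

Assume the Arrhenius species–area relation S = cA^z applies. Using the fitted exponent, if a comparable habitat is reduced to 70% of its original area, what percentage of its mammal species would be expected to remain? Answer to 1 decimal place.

95.0%

z = ln(19/8) / ln(8330000/21200) = 0.8650 / 5.9736 = 0.1448
S_new/S_old = (A_new/A_old)^z = 0.7^0.1448 = exp(0.1448 × -0.3567) = 0.9497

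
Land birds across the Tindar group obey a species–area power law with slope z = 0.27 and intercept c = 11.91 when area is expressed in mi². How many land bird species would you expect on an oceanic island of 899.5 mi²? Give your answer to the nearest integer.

S = 11.91 × 899.5^0.27
ln S = ln 11.91 + 0.27 × ln 899.5 = 2.4774 + 0.27 × 6.8018 = 4.3139
S = e^4.3139 ≈ 74.73

75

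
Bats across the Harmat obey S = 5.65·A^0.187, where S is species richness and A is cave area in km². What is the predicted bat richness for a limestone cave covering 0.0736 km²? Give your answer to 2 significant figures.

S = 5.65 × 0.0736^0.187
ln S = ln 5.65 + 0.187 × ln 0.0736 = 1.7317 + 0.187 × -2.6091 = 1.2438
S = e^1.2438 ≈ 3.469

3.5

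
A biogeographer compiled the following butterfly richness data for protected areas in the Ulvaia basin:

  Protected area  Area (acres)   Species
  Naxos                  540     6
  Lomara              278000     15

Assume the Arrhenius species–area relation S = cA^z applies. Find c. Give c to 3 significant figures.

z = ln(S₂/S₁) / ln(A₂/A₁) = ln(15/6) / ln(278000/540) = 0.9163 / 6.2438 = 0.1468
c = S₁ / A₁^z = 6 / 540^0.1468 = 6 / 2.518 = 2.383

2.38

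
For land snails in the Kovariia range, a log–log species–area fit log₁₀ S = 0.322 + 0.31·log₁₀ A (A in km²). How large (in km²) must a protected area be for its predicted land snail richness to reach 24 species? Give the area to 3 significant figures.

24 = 2.099 × A^0.31  ⇒  A^0.31 = 24/2.099 = 11.43
ln A = ln(11.43) / 0.31 = 2.4366 / 0.31 = 7.8601
A = e^7.8601 ≈ 2592 km²

2590 km²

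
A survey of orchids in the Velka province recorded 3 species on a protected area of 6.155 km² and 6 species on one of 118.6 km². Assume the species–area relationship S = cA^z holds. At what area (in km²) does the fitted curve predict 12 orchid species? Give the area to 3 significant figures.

2290 km²

z = ln(6/3) / ln(118.6/6.155) = 0.6931 / 2.9585 = 0.2343
c = 3 / 6.155^0.2343 = 3 / 1.531 = 1.96
A = (12/1.96)^(1/0.2343) ⇒ ln A = ln(6.123)/0.2343 = 7.7342
A = e^7.7342 ≈ 2285 km²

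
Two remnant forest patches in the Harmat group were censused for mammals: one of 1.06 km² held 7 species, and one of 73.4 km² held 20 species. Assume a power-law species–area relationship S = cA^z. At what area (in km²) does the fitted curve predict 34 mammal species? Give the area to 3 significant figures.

625 km²

z = ln(20/7) / ln(73.4/1.06) = 1.0498 / 4.2377 = 0.2477
c = 7 / 1.06^0.2477 = 7 / 1.015 = 6.9
A = (34/6.9)^(1/0.2477) ⇒ ln A = ln(4.928)/0.2477 = 6.4378
A = e^6.4378 ≈ 625 km²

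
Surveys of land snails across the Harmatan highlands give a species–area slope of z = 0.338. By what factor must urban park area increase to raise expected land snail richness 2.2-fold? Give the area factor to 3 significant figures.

(A₂/A₁)^0.338 = 2.2, so A₂/A₁ = 2.2^(1/0.338) = 2.2^2.959
ln(A₂/A₁) = ln 2.2 / 0.338 = 0.7885 / 0.338 = 2.3327
A₂/A₁ = e^2.3327 ≈ 10.31

10.3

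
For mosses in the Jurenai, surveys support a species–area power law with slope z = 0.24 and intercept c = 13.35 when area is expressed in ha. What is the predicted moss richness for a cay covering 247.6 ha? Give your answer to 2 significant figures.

50

S = 13.35 × 247.6^0.24
ln S = ln 13.35 + 0.24 × ln 247.6 = 2.5915 + 0.24 × 5.5118 = 3.9144
S = e^3.9144 ≈ 50.12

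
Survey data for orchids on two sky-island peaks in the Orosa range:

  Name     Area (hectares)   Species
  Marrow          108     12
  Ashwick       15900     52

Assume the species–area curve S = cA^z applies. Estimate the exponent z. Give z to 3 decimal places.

0.294

Taking logs: ln S = ln c + z ln A, so z = (ln S₂ − ln S₁)/(ln A₂ − ln A₁).
z = ln(52/12) / ln(15900/108) = ln(4.333) / ln(147.2) = 1.4663 / 4.9919 = 0.2937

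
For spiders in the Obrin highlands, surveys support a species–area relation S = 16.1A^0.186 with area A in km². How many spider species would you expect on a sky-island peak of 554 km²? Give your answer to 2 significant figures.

S = 16.1 × 554^0.186
ln S = ln 16.1 + 0.186 × ln 554 = 2.7788 + 0.186 × 6.3172 = 3.9538
S = e^3.9538 ≈ 52.13

52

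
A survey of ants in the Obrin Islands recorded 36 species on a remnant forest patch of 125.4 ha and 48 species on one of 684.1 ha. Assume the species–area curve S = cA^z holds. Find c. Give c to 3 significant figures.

z = ln(S₂/S₁) / ln(A₂/A₁) = ln(48/36) / ln(684.1/125.4) = 0.2877 / 1.6966 = 0.1696
c = S₁ / A₁^z = 36 / 125.4^0.1696 = 36 / 2.269 = 15.87

15.9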